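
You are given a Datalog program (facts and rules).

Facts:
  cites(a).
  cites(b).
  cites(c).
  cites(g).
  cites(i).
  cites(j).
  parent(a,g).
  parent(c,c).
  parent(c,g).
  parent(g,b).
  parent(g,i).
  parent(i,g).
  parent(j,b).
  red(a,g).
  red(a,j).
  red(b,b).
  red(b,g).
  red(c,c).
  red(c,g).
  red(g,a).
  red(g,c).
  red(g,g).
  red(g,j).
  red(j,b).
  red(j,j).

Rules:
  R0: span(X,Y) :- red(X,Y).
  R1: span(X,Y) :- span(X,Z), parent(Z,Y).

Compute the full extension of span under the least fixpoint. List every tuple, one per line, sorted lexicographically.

span(a,b)
span(a,g)
span(a,i)
span(a,j)
span(b,b)
span(b,g)
span(b,i)
span(c,b)
span(c,c)
span(c,g)
span(c,i)
span(g,a)
span(g,b)
span(g,c)
span(g,g)
span(g,i)
span(g,j)
span(j,b)
span(j,j)

round 1: derive span(a,g) via R0 from red(a,g)
round 1: derive span(a,j) via R0 from red(a,j)
round 1: derive span(b,b) via R0 from red(b,b)
round 1: derive span(b,g) via R0 from red(b,g)
round 1: derive span(c,c) via R0 from red(c,c)
round 1: derive span(c,g) via R0 from red(c,g)
round 1: derive span(g,a) via R0 from red(g,a)
round 1: derive span(g,c) via R0 from red(g,c)
round 1: derive span(g,g) via R0 from red(g,g)
round 1: derive span(g,j) via R0 from red(g,j)
round 1: derive span(j,b) via R0 from red(j,b)
round 1: derive span(j,j) via R0 from red(j,j)
round 2: derive span(a,b) via R1 from span(a,g), parent(g,b)
round 2: derive span(a,i) via R1 from span(a,g), parent(g,i)
round 2: derive span(b,i) via R1 from span(b,g), parent(g,i)
round 2: derive span(c,b) via R1 from span(c,g), parent(g,b)
round 2: derive span(c,i) via R1 from span(c,g), parent(g,i)
round 2: derive span(g,b) via R1 from span(g,g), parent(g,b)
round 2: derive span(g,i) via R1 from span(g,g), parent(g,i)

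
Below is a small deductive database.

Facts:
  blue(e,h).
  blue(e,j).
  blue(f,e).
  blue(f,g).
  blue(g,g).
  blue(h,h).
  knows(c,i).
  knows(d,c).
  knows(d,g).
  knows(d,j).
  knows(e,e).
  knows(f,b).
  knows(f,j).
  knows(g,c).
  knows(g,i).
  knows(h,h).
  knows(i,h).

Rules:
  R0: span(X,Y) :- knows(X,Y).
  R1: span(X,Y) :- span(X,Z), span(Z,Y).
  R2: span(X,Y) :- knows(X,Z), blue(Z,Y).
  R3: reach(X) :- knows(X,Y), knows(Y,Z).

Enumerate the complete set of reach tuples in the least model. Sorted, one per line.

round 1: derive reach(c) via R3 from knows(c,i), knows(i,h)
round 1: derive reach(d) via R3 from knows(d,c), knows(c,i)
round 1: derive reach(e) via R3 from knows(e,e), knows(e,e)
round 1: derive reach(g) via R3 from knows(g,c), knows(c,i)
round 1: derive reach(h) via R3 from knows(h,h), knows(h,h)
round 1: derive reach(i) via R3 from knows(i,h), knows(h,h)

reach(c)
reach(d)
reach(e)
reach(g)
reach(h)
reach(i)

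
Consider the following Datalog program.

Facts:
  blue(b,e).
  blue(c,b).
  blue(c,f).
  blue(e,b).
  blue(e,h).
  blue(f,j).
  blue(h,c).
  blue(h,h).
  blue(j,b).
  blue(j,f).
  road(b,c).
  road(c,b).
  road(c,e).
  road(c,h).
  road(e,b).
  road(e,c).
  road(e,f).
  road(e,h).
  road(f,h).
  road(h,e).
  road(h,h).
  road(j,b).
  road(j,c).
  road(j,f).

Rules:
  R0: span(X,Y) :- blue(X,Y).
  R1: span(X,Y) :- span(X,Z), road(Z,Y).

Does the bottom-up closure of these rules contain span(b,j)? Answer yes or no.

no

round 1: derive span(b,e) via R0 from blue(b,e)
round 1: derive span(c,b) via R0 from blue(c,b)
round 1: derive span(c,f) via R0 from blue(c,f)
round 1: derive span(e,b) via R0 from blue(e,b)
round 1: derive span(e,h) via R0 from blue(e,h)
round 1: derive span(f,j) via R0 from blue(f,j)
round 1: derive span(h,c) via R0 from blue(h,c)
round 1: derive span(h,h) via R0 from blue(h,h)
round 1: derive span(j,b) via R0 from blue(j,b)
round 1: derive span(j,f) via R0 from blue(j,f)
round 2: derive span(b,b) via R1 from span(b,e), road(e,b)
round 2: derive span(b,c) via R1 from span(b,e), road(e,c)
round 2: derive span(b,f) via R1 from span(b,e), road(e,f)
round 2: derive span(b,h) via R1 from span(b,e), road(e,h)
round 2: derive span(c,c) via R1 from span(c,b), road(b,c)
round 2: derive span(c,h) via R1 from span(c,f), road(f,h)
round 2: derive span(e,c) via R1 from span(e,b), road(b,c)
round 2: derive span(e,e) via R1 from span(e,h), road(h,e)
round 2: derive span(f,b) via R1 from span(f,j), road(j,b)
round 2: derive span(f,c) via R1 from span(f,j), road(j,c)
round 2: derive span(f,f) via R1 from span(f,j), road(j,f)
round 2: derive span(h,b) via R1 from span(h,c), road(c,b)
round 2: derive span(h,e) via R1 from span(h,c), road(c,e)
round 2: derive span(j,c) via R1 from span(j,b), road(b,c)
round 2: derive span(j,h) via R1 from span(j,f), road(f,h)
round 3: derive span(c,e) via R1 from span(c,c), road(c,e)
round 3: derive span(e,f) via R1 from span(e,e), road(e,f)
round 3: derive span(f,e) via R1 from span(f,c), road(c,e)
round 3: derive span(f,h) via R1 from span(f,c), road(c,h)
round 3: derive span(h,f) via R1 from span(h,e), road(e,f)
round 3: derive span(j,e) via R1 from span(j,c), road(c,e)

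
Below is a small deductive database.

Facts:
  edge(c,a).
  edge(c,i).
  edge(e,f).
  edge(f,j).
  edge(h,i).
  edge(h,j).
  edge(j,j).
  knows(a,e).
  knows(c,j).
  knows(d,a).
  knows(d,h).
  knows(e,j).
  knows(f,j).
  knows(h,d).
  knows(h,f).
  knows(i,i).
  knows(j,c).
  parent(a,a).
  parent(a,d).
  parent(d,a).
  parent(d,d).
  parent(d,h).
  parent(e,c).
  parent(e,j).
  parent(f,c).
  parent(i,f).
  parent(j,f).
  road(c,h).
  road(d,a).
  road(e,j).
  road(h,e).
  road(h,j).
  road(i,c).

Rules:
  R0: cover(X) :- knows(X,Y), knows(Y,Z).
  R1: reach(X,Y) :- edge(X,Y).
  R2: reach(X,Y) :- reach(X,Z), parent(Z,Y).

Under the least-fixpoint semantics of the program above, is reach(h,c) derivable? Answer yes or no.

round 1: derive reach(c,a) via R1 from edge(c,a)
round 1: derive reach(c,i) via R1 from edge(c,i)
round 1: derive reach(e,f) via R1 from edge(e,f)
round 1: derive reach(f,j) via R1 from edge(f,j)
round 1: derive reach(h,i) via R1 from edge(h,i)
round 1: derive reach(h,j) via R1 from edge(h,j)
round 1: derive reach(j,j) via R1 from edge(j,j)
round 2: derive reach(c,d) via R2 from reach(c,a), parent(a,d)
round 2: derive reach(c,f) via R2 from reach(c,i), parent(i,f)
round 2: derive reach(e,c) via R2 from reach(e,f), parent(f,c)
round 2: derive reach(f,f) via R2 from reach(f,j), parent(j,f)
round 2: derive reach(h,f) via R2 from reach(h,i), parent(i,f)
round 2: derive reach(j,f) via R2 from reach(j,j), parent(j,f)
round 3: derive reach(c,c) via R2 from reach(c,f), parent(f,c)
round 3: derive reach(c,h) via R2 from reach(c,d), parent(d,h)
round 3: derive reach(f,c) via R2 from reach(f,f), parent(f,c)
round 3: derive reach(h,c) via R2 from reach(h,f), parent(f,c)
round 3: derive reach(j,c) via R2 from reach(j,f), parent(f,c)

yes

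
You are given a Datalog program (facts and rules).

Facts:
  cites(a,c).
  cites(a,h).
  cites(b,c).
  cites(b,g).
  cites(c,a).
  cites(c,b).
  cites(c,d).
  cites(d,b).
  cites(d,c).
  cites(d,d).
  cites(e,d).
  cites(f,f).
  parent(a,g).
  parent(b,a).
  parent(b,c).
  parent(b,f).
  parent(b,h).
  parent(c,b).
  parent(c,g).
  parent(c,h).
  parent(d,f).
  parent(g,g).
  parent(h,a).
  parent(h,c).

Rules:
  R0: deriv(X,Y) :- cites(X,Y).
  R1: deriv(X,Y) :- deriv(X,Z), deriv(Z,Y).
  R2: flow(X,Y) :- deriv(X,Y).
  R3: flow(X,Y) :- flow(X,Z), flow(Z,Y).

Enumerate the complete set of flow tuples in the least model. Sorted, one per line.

round 1: derive deriv(a,c) via R0 from cites(a,c)
round 1: derive deriv(a,h) via R0 from cites(a,h)
round 1: derive deriv(b,c) via R0 from cites(b,c)
round 1: derive deriv(b,g) via R0 from cites(b,g)
round 1: derive deriv(c,a) via R0 from cites(c,a)
round 1: derive deriv(c,b) via R0 from cites(c,b)
round 1: derive deriv(c,d) via R0 from cites(c,d)
round 1: derive deriv(d,b) via R0 from cites(d,b)
round 1: derive deriv(d,c) via R0 from cites(d,c)
round 1: derive deriv(d,d) via R0 from cites(d,d)
round 1: derive deriv(e,d) via R0 from cites(e,d)
round 1: derive deriv(f,f) via R0 from cites(f,f)
round 2: derive deriv(a,a) via R1 from deriv(a,c), deriv(c,a)
round 2: derive deriv(a,b) via R1 from deriv(a,c), deriv(c,b)
round 2: derive deriv(a,d) via R1 from deriv(a,c), deriv(c,d)
round 2: derive deriv(b,a) via R1 from deriv(b,c), deriv(c,a)
round 2: derive deriv(b,b) via R1 from deriv(b,c), deriv(c,b)
round 2: derive deriv(b,d) via R1 from deriv(b,c), deriv(c,d)
round 2: derive deriv(c,c) via R1 from deriv(c,a), deriv(a,c)
round 2: derive deriv(c,g) via R1 from deriv(c,b), deriv(b,g)
round 2: derive deriv(c,h) via R1 from deriv(c,a), deriv(a,h)
round 2: derive deriv(d,a) via R1 from deriv(d,c), deriv(c,a)
round 2: derive deriv(d,g) via R1 from deriv(d,b), deriv(b,g)
round 2: derive deriv(e,b) via R1 from deriv(e,d), deriv(d,b)
round 2: derive deriv(e,c) via R1 from deriv(e,d), deriv(d,c)
round 2: derive flow(a,c) via R2 from deriv(a,c)
round 2: derive flow(a,h) via R2 from deriv(a,h)
round 2: derive flow(b,c) via R2 from deriv(b,c)
round 2: derive flow(b,g) via R2 from deriv(b,g)
round 2: derive flow(c,a) via R2 from deriv(c,a)
round 2: derive flow(c,b) via R2 from deriv(c,b)
round 2: derive flow(c,d) via R2 from deriv(c,d)
round 2: derive flow(d,b) via R2 from deriv(d,b)
round 2: derive flow(d,c) via R2 from deriv(d,c)
round 2: derive flow(d,d) via R2 from deriv(d,d)
round 2: derive flow(e,d) via R2 from deriv(e,d)
round 2: derive flow(f,f) via R2 from deriv(f,f)
round 3: derive deriv(a,g) via R1 from deriv(a,b), deriv(b,g)
round 3: derive deriv(b,h) via R1 from deriv(b,a), deriv(a,h)
round 3: derive deriv(d,h) via R1 from deriv(d,a), deriv(a,h)
round 3: derive deriv(e,a) via R1 from deriv(e,b), deriv(b,a)
round 3: derive deriv(e,g) via R1 from deriv(e,b), deriv(b,g)
round 3: derive deriv(e,h) via R1 from deriv(e,c), deriv(c,h)
round 3: derive flow(a,a) via R2 from deriv(a,a)
round 3: derive flow(a,b) via R2 from deriv(a,b)
round 3: derive flow(a,d) via R2 from deriv(a,d)
round 3: derive flow(b,a) via R2 from deriv(b,a)
round 3: derive flow(b,b) via R2 from deriv(b,b)
round 3: derive flow(b,d) via R2 from deriv(b,d)
round 3: derive flow(c,c) via R2 from deriv(c,c)
round 3: derive flow(c,g) via R2 from deriv(c,g)
round 3: derive flow(c,h) via R2 from deriv(c,h)
round 3: derive flow(d,a) via R2 from deriv(d,a)
round 3: derive flow(d,g) via R2 from deriv(d,g)
round 3: derive flow(e,b) via R2 from deriv(e,b)
round 3: derive flow(e,c) via R2 from deriv(e,c)
round 4: derive flow(a,g) via R2 from deriv(a,g)
round 4: derive flow(b,h) via R2 from deriv(b,h)
round 4: derive flow(d,h) via R2 from deriv(d,h)
round 4: derive flow(e,a) via R2 from deriv(e,a)
round 4: derive flow(e,g) via R2 from deriv(e,g)
round 4: derive flow(e,h) via R2 from deriv(e,h)

flow(a,a)
flow(a,b)
flow(a,c)
flow(a,d)
flow(a,g)
flow(a,h)
flow(b,a)
flow(b,b)
flow(b,c)
flow(b,d)
flow(b,g)
flow(b,h)
flow(c,a)
flow(c,b)
flow(c,c)
flow(c,d)
flow(c,g)
flow(c,h)
flow(d,a)
flow(d,b)
flow(d,c)
flow(d,d)
flow(d,g)
flow(d,h)
flow(e,a)
flow(e,b)
flow(e,c)
flow(e,d)
flow(e,g)
flow(e,h)
flow(f,f)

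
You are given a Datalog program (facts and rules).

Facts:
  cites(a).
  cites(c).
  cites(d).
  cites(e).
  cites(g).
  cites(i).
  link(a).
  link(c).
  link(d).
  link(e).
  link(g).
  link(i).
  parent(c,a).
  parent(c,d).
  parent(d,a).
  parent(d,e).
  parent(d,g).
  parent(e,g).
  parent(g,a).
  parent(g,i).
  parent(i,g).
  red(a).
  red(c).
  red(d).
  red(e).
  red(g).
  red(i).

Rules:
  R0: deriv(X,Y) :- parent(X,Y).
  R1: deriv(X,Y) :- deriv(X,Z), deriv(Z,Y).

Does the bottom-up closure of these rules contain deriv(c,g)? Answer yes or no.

yes

round 1: derive deriv(c,a) via R0 from parent(c,a)
round 1: derive deriv(c,d) via R0 from parent(c,d)
round 1: derive deriv(d,a) via R0 from parent(d,a)
round 1: derive deriv(d,e) via R0 from parent(d,e)
round 1: derive deriv(d,g) via R0 from parent(d,g)
round 1: derive deriv(e,g) via R0 from parent(e,g)
round 1: derive deriv(g,a) via R0 from parent(g,a)
round 1: derive deriv(g,i) via R0 from parent(g,i)
round 1: derive deriv(i,g) via R0 from parent(i,g)
round 2: derive deriv(c,e) via R1 from deriv(c,d), deriv(d,e)
round 2: derive deriv(c,g) via R1 from deriv(c,d), deriv(d,g)
round 2: derive deriv(d,i) via R1 from deriv(d,g), deriv(g,i)
round 2: derive deriv(e,a) via R1 from deriv(e,g), deriv(g,a)
round 2: derive deriv(e,i) via R1 from deriv(e,g), deriv(g,i)
round 2: derive deriv(g,g) via R1 from deriv(g,i), deriv(i,g)
round 2: derive deriv(i,a) via R1 from deriv(i,g), deriv(g,a)
round 2: derive deriv(i,i) via R1 from deriv(i,g), deriv(g,i)
round 3: derive deriv(c,i) via R1 from deriv(c,d), deriv(d,i)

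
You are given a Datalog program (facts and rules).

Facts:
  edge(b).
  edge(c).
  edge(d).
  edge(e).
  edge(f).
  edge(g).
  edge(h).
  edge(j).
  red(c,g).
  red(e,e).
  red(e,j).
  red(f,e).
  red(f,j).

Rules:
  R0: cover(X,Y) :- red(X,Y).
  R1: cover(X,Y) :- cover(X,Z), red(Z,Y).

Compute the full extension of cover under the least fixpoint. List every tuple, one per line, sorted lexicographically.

round 1: derive cover(c,g) via R0 from red(c,g)
round 1: derive cover(e,e) via R0 from red(e,e)
round 1: derive cover(e,j) via R0 from red(e,j)
round 1: derive cover(f,e) via R0 from red(f,e)
round 1: derive cover(f,j) via R0 from red(f,j)

cover(c,g)
cover(e,e)
cover(e,j)
cover(f,e)
cover(f,j)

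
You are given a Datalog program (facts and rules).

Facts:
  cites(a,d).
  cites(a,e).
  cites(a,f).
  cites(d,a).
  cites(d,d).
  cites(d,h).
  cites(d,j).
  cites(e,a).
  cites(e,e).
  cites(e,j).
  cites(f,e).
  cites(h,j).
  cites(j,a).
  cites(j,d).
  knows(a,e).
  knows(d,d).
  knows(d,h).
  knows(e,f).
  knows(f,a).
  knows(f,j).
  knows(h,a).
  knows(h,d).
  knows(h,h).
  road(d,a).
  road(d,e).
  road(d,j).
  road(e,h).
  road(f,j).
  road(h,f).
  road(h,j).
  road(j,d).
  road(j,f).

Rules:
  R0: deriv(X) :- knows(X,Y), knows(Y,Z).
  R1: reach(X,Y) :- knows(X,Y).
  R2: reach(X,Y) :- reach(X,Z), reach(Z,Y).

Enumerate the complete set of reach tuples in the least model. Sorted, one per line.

reach(a,a)
reach(a,e)
reach(a,f)
reach(a,j)
reach(d,a)
reach(d,d)
reach(d,e)
reach(d,f)
reach(d,h)
reach(d,j)
reach(e,a)
reach(e,e)
reach(e,f)
reach(e,j)
reach(f,a)
reach(f,e)
reach(f,f)
reach(f,j)
reach(h,a)
reach(h,d)
reach(h,e)
reach(h,f)
reach(h,h)
reach(h,j)

round 1: derive reach(a,e) via R1 from knows(a,e)
round 1: derive reach(d,d) via R1 from knows(d,d)
round 1: derive reach(d,h) via R1 from knows(d,h)
round 1: derive reach(e,f) via R1 from knows(e,f)
round 1: derive reach(f,a) via R1 from knows(f,a)
round 1: derive reach(f,j) via R1 from knows(f,j)
round 1: derive reach(h,a) via R1 from knows(h,a)
round 1: derive reach(h,d) via R1 from knows(h,d)
round 1: derive reach(h,h) via R1 from knows(h,h)
round 2: derive reach(a,f) via R2 from reach(a,e), reach(e,f)
round 2: derive reach(d,a) via R2 from reach(d,h), reach(h,a)
round 2: derive reach(e,a) via R2 from reach(e,f), reach(f,a)
round 2: derive reach(e,j) via R2 from reach(e,f), reach(f,j)
round 2: derive reach(f,e) via R2 from reach(f,a), reach(a,e)
round 2: derive reach(h,e) via R2 from reach(h,a), reach(a,e)
round 3: derive reach(a,a) via R2 from reach(a,e), reach(e,a)
round 3: derive reach(a,j) via R2 from reach(a,e), reach(e,j)
round 3: derive reach(d,e) via R2 from reach(d,a), reach(a,e)
round 3: derive reach(d,f) via R2 from reach(d,a), reach(a,f)
round 3: derive reach(e,e) via R2 from reach(e,a), reach(a,e)
round 3: derive reach(f,f) via R2 from reach(f,a), reach(a,f)
round 3: derive reach(h,f) via R2 from reach(h,a), reach(a,f)
round 3: derive reach(h,j) via R2 from reach(h,e), reach(e,j)
round 4: derive reach(d,j) via R2 from reach(d,a), reach(a,j)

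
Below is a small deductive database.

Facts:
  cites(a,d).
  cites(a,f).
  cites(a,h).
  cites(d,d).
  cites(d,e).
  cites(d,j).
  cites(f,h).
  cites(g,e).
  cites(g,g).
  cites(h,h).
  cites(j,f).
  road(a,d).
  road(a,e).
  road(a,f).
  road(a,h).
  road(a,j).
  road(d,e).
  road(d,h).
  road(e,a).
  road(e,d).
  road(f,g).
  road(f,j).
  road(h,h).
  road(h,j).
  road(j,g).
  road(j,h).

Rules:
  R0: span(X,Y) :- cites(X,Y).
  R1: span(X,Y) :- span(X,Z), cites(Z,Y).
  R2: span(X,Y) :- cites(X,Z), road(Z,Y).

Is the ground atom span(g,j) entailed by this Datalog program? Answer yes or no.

round 1: derive span(a,d) via R0 from cites(a,d)
round 1: derive span(a,f) via R0 from cites(a,f)
round 1: derive span(a,h) via R0 from cites(a,h)
round 1: derive span(d,d) via R0 from cites(d,d)
round 1: derive span(d,e) via R0 from cites(d,e)
round 1: derive span(d,j) via R0 from cites(d,j)
round 1: derive span(f,h) via R0 from cites(f,h)
round 1: derive span(g,e) via R0 from cites(g,e)
round 1: derive span(g,g) via R0 from cites(g,g)
round 1: derive span(h,h) via R0 from cites(h,h)
round 1: derive span(j,f) via R0 from cites(j,f)
round 1: derive span(a,e) via R2 from cites(a,d), road(d,e)
round 1: derive span(a,g) via R2 from cites(a,f), road(f,g)
round 1: derive span(a,j) via R2 from cites(a,f), road(f,j)
round 1: derive span(d,a) via R2 from cites(d,e), road(e,a)
round 1: derive span(d,g) via R2 from cites(d,j), road(j,g)
round 1: derive span(d,h) via R2 from cites(d,d), road(d,h)
round 1: derive span(f,j) via R2 from cites(f,h), road(h,j)
round 1: derive span(g,a) via R2 from cites(g,e), road(e,a)
round 1: derive span(g,d) via R2 from cites(g,e), road(e,d)
round 1: derive span(h,j) via R2 from cites(h,h), road(h,j)
round 1: derive span(j,g) via R2 from cites(j,f), road(f,g)
round 1: derive span(j,j) via R2 from cites(j,f), road(f,j)
round 2: derive span(d,f) via R1 from span(d,a), cites(a,f)
round 2: derive span(f,f) via R1 from span(f,j), cites(j,f)
round 2: derive span(g,f) via R1 from span(g,a), cites(a,f)
round 2: derive span(g,h) via R1 from span(g,a), cites(a,h)
round 2: derive span(g,j) via R1 from span(g,d), cites(d,j)
round 2: derive span(h,f) via R1 from span(h,j), cites(j,f)
round 2: derive span(j,e) via R1 from span(j,g), cites(g,e)
round 2: derive span(j,h) via R1 from span(j,f), cites(f,h)

yes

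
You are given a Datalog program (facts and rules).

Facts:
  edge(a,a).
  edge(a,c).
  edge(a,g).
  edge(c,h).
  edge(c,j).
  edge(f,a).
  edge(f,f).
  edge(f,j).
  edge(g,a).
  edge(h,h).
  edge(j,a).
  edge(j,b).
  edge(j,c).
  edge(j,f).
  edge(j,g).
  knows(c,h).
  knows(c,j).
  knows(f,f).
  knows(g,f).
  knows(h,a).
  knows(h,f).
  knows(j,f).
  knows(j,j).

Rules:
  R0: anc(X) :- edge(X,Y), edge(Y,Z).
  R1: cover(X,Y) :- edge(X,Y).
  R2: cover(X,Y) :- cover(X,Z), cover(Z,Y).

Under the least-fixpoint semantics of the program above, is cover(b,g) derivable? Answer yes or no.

no

round 1: derive cover(a,a) via R1 from edge(a,a)
round 1: derive cover(a,c) via R1 from edge(a,c)
round 1: derive cover(a,g) via R1 from edge(a,g)
round 1: derive cover(c,h) via R1 from edge(c,h)
round 1: derive cover(c,j) via R1 from edge(c,j)
round 1: derive cover(f,a) via R1 from edge(f,a)
round 1: derive cover(f,f) via R1 from edge(f,f)
round 1: derive cover(f,j) via R1 from edge(f,j)
round 1: derive cover(g,a) via R1 from edge(g,a)
round 1: derive cover(h,h) via R1 from edge(h,h)
round 1: derive cover(j,a) via R1 from edge(j,a)
round 1: derive cover(j,b) via R1 from edge(j,b)
round 1: derive cover(j,c) via R1 from edge(j,c)
round 1: derive cover(j,f) via R1 from edge(j,f)
round 1: derive cover(j,g) via R1 from edge(j,g)
round 2: derive cover(a,h) via R2 from cover(a,c), cover(c,h)
round 2: derive cover(a,j) via R2 from cover(a,c), cover(c,j)
round 2: derive cover(c,a) via R2 from cover(c,j), cover(j,a)
round 2: derive cover(c,b) via R2 from cover(c,j), cover(j,b)
round 2: derive cover(c,c) via R2 from cover(c,j), cover(j,c)
round 2: derive cover(c,f) via R2 from cover(c,j), cover(j,f)
round 2: derive cover(c,g) via R2 from cover(c,j), cover(j,g)
round 2: derive cover(f,b) via R2 from cover(f,j), cover(j,b)
round 2: derive cover(f,c) via R2 from cover(f,a), cover(a,c)
round 2: derive cover(f,g) via R2 from cover(f,a), cover(a,g)
round 2: derive cover(g,c) via R2 from cover(g,a), cover(a,c)
round 2: derive cover(g,g) via R2 from cover(g,a), cover(a,g)
round 2: derive cover(j,h) via R2 from cover(j,c), cover(c,h)
round 2: derive cover(j,j) via R2 from cover(j,c), cover(c,j)
round 3: derive cover(a,b) via R2 from cover(a,c), cover(c,b)
round 3: derive cover(a,f) via R2 from cover(a,c), cover(c,f)
round 3: derive cover(f,h) via R2 from cover(f,a), cover(a,h)
round 3: derive cover(g,b) via R2 from cover(g,c), cover(c,b)
round 3: derive cover(g,f) via R2 from cover(g,c), cover(c,f)
round 3: derive cover(g,h) via R2 from cover(g,a), cover(a,h)
round 3: derive cover(g,j) via R2 from cover(g,a), cover(a,j)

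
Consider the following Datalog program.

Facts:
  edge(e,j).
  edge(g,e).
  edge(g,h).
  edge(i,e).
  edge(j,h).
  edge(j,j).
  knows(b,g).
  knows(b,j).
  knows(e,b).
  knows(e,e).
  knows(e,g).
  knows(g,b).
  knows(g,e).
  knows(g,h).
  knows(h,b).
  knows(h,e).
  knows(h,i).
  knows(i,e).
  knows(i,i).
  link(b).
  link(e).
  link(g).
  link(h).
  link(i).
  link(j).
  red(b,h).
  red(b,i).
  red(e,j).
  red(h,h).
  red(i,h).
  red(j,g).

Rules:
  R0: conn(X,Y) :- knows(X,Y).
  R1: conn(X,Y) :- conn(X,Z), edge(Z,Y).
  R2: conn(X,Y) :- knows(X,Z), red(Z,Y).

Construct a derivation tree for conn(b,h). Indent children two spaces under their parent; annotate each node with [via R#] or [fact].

round 1: derive conn(b,g) via R0 from knows(b,g)
round 1: derive conn(b,j) via R0 from knows(b,j)
round 1: derive conn(e,b) via R0 from knows(e,b)
round 1: derive conn(e,e) via R0 from knows(e,e)
round 1: derive conn(e,g) via R0 from knows(e,g)
round 1: derive conn(g,b) via R0 from knows(g,b)
round 1: derive conn(g,e) via R0 from knows(g,e)
round 1: derive conn(g,h) via R0 from knows(g,h)
round 1: derive conn(h,b) via R0 from knows(h,b)
round 1: derive conn(h,e) via R0 from knows(h,e)
round 1: derive conn(h,i) via R0 from knows(h,i)
round 1: derive conn(i,e) via R0 from knows(i,e)
round 1: derive conn(i,i) via R0 from knows(i,i)
round 1: derive conn(e,h) via R2 from knows(e,b), red(b,h)
round 1: derive conn(e,i) via R2 from knows(e,b), red(b,i)
round 1: derive conn(e,j) via R2 from knows(e,e), red(e,j)
round 1: derive conn(g,i) via R2 from knows(g,b), red(b,i)
round 1: derive conn(g,j) via R2 from knows(g,e), red(e,j)
round 1: derive conn(h,h) via R2 from knows(h,b), red(b,h)
round 1: derive conn(h,j) via R2 from knows(h,e), red(e,j)
round 1: derive conn(i,h) via R2 from knows(i,i), red(i,h)
round 1: derive conn(i,j) via R2 from knows(i,e), red(e,j)
round 2: derive conn(b,e) via R1 from conn(b,g), edge(g,e)
round 2: derive conn(b,h) via R1 from conn(b,g), edge(g,h)

conn(b,h)  [via R1]
  conn(b,g)  [via R0]
    knows(b,g)  [fact]
  edge(g,h)  [fact]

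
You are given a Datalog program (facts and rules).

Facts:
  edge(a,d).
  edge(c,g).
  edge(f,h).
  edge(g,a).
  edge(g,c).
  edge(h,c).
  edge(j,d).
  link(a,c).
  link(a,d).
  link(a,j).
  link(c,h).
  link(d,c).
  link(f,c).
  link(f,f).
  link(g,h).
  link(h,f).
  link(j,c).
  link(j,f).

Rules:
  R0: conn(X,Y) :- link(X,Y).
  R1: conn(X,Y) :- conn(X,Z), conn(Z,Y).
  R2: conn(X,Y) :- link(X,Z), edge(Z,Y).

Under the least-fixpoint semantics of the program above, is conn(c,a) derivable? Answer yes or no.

no

round 1: derive conn(a,c) via R0 from link(a,c)
round 1: derive conn(a,d) via R0 from link(a,d)
round 1: derive conn(a,j) via R0 from link(a,j)
round 1: derive conn(c,h) via R0 from link(c,h)
round 1: derive conn(d,c) via R0 from link(d,c)
round 1: derive conn(f,c) via R0 from link(f,c)
round 1: derive conn(f,f) via R0 from link(f,f)
round 1: derive conn(g,h) via R0 from link(g,h)
round 1: derive conn(h,f) via R0 from link(h,f)
round 1: derive conn(j,c) via R0 from link(j,c)
round 1: derive conn(j,f) via R0 from link(j,f)
round 1: derive conn(a,g) via R2 from link(a,c), edge(c,g)
round 1: derive conn(c,c) via R2 from link(c,h), edge(h,c)
round 1: derive conn(d,g) via R2 from link(d,c), edge(c,g)
round 1: derive conn(f,g) via R2 from link(f,c), edge(c,g)
round 1: derive conn(f,h) via R2 from link(f,f), edge(f,h)
round 1: derive conn(g,c) via R2 from link(g,h), edge(h,c)
round 1: derive conn(h,h) via R2 from link(h,f), edge(f,h)
round 1: derive conn(j,g) via R2 from link(j,c), edge(c,g)
round 1: derive conn(j,h) via R2 from link(j,f), edge(f,h)
round 2: derive conn(a,f) via R1 from conn(a,j), conn(j,f)
round 2: derive conn(a,h) via R1 from conn(a,c), conn(c,h)
round 2: derive conn(c,f) via R1 from conn(c,h), conn(h,f)
round 2: derive conn(d,h) via R1 from conn(d,c), conn(c,h)
round 2: derive conn(g,f) via R1 from conn(g,h), conn(h,f)
round 2: derive conn(h,c) via R1 from conn(h,f), conn(f,c)
round 2: derive conn(h,g) via R1 from conn(h,f), conn(f,g)
round 3: derive conn(c,g) via R1 from conn(c,f), conn(f,g)
round 3: derive conn(d,f) via R1 from conn(d,c), conn(c,f)
round 3: derive conn(g,g) via R1 from conn(g,f), conn(f,g)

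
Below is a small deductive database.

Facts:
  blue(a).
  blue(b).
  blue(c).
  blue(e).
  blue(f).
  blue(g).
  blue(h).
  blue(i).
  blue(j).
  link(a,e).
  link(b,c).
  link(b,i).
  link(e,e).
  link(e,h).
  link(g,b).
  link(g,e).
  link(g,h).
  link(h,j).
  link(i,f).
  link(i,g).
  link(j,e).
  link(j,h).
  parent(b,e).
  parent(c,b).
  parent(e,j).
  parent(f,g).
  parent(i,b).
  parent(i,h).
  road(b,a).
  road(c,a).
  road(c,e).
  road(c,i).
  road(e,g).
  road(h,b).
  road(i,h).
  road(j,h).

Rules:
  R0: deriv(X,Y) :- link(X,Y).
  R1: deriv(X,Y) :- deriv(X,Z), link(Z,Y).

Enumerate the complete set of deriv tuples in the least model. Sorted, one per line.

deriv(a,e)
deriv(a,h)
deriv(a,j)
deriv(b,b)
deriv(b,c)
deriv(b,e)
deriv(b,f)
deriv(b,g)
deriv(b,h)
deriv(b,i)
deriv(b,j)
deriv(e,e)
deriv(e,h)
deriv(e,j)
deriv(g,b)
deriv(g,c)
deriv(g,e)
deriv(g,f)
deriv(g,g)
deriv(g,h)
deriv(g,i)
deriv(g,j)
deriv(h,e)
deriv(h,h)
deriv(h,j)
deriv(i,b)
deriv(i,c)
deriv(i,e)
deriv(i,f)
deriv(i,g)
deriv(i,h)
deriv(i,i)
deriv(i,j)
deriv(j,e)
deriv(j,h)
deriv(j,j)

round 1: derive deriv(a,e) via R0 from link(a,e)
round 1: derive deriv(b,c) via R0 from link(b,c)
round 1: derive deriv(b,i) via R0 from link(b,i)
round 1: derive deriv(e,e) via R0 from link(e,e)
round 1: derive deriv(e,h) via R0 from link(e,h)
round 1: derive deriv(g,b) via R0 from link(g,b)
round 1: derive deriv(g,e) via R0 from link(g,e)
round 1: derive deriv(g,h) via R0 from link(g,h)
round 1: derive deriv(h,j) via R0 from link(h,j)
round 1: derive deriv(i,f) via R0 from link(i,f)
round 1: derive deriv(i,g) via R0 from link(i,g)
round 1: derive deriv(j,e) via R0 from link(j,e)
round 1: derive deriv(j,h) via R0 from link(j,h)
round 2: derive deriv(a,h) via R1 from deriv(a,e), link(e,h)
round 2: derive deriv(b,f) via R1 from deriv(b,i), link(i,f)
round 2: derive deriv(b,g) via R1 from deriv(b,i), link(i,g)
round 2: derive deriv(e,j) via R1 from deriv(e,h), link(h,j)
round 2: derive deriv(g,c) via R1 from deriv(g,b), link(b,c)
round 2: derive deriv(g,i) via R1 from deriv(g,b), link(b,i)
round 2: derive deriv(g,j) via R1 from deriv(g,h), link(h,j)
round 2: derive deriv(h,e) via R1 from deriv(h,j), link(j,e)
round 2: derive deriv(h,h) via R1 from deriv(h,j), link(j,h)
round 2: derive deriv(i,b) via R1 from deriv(i,g), link(g,b)
round 2: derive deriv(i,e) via R1 from deriv(i,g), link(g,e)
round 2: derive deriv(i,h) via R1 from deriv(i,g), link(g,h)
round 2: derive deriv(j,j) via R1 from deriv(j,h), link(h,j)
round 3: derive deriv(a,j) via R1 from deriv(a,h), link(h,j)
round 3: derive deriv(b,b) via R1 from deriv(b,g), link(g,b)
round 3: derive deriv(b,e) via R1 from deriv(b,g), link(g,e)
round 3: derive deriv(b,h) via R1 from deriv(b,g), link(g,h)
round 3: derive deriv(g,f) via R1 from deriv(g,i), link(i,f)
round 3: derive deriv(g,g) via R1 from deriv(g,i), link(i,g)
round 3: derive deriv(i,c) via R1 from deriv(i,b), link(b,c)
round 3: derive deriv(i,i) via R1 from deriv(i,b), link(b,i)
round 3: derive deriv(i,j) via R1 from deriv(i,h), link(h,j)
round 4: derive deriv(b,j) via R1 from deriv(b,h), link(h,j)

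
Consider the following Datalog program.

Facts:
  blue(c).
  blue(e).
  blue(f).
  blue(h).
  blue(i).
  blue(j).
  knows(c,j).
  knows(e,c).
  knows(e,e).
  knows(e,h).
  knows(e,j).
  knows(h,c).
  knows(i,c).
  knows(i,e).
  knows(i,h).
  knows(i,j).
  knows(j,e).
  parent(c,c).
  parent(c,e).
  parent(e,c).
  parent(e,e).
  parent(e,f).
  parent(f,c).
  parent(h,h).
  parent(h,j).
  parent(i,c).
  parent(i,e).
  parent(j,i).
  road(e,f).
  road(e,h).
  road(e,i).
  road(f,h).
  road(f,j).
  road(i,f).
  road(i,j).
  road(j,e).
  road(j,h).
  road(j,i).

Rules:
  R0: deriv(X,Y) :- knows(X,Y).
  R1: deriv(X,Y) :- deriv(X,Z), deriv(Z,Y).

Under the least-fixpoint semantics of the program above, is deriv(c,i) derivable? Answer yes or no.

round 1: derive deriv(c,j) via R0 from knows(c,j)
round 1: derive deriv(e,c) via R0 from knows(e,c)
round 1: derive deriv(e,e) via R0 from knows(e,e)
round 1: derive deriv(e,h) via R0 from knows(e,h)
round 1: derive deriv(e,j) via R0 from knows(e,j)
round 1: derive deriv(h,c) via R0 from knows(h,c)
round 1: derive deriv(i,c) via R0 from knows(i,c)
round 1: derive deriv(i,e) via R0 from knows(i,e)
round 1: derive deriv(i,h) via R0 from knows(i,h)
round 1: derive deriv(i,j) via R0 from knows(i,j)
round 1: derive deriv(j,e) via R0 from knows(j,e)
round 2: derive deriv(c,e) via R1 from deriv(c,j), deriv(j,e)
round 2: derive deriv(h,j) via R1 from deriv(h,c), deriv(c,j)
round 2: derive deriv(j,c) via R1 from deriv(j,e), deriv(e,c)
round 2: derive deriv(j,h) via R1 from deriv(j,e), deriv(e,h)
round 2: derive deriv(j,j) via R1 from deriv(j,e), deriv(e,j)
round 3: derive deriv(c,c) via R1 from deriv(c,e), deriv(e,c)
round 3: derive deriv(c,h) via R1 from deriv(c,e), deriv(e,h)
round 3: derive deriv(h,e) via R1 from deriv(h,c), deriv(c,e)
round 3: derive deriv(h,h) via R1 from deriv(h,j), deriv(j,h)

no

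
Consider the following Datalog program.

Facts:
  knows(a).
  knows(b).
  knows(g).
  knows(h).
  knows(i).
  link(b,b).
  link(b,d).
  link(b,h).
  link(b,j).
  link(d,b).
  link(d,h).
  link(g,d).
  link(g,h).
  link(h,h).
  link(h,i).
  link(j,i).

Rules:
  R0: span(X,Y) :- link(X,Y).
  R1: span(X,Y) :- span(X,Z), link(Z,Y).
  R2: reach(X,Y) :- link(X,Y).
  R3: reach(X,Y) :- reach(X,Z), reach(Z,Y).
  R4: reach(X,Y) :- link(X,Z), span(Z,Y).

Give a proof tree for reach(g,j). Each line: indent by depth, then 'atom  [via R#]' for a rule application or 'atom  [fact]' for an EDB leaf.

round 1: derive span(b,b) via R0 from link(b,b)
round 1: derive span(b,d) via R0 from link(b,d)
round 1: derive span(b,h) via R0 from link(b,h)
round 1: derive span(b,j) via R0 from link(b,j)
round 1: derive span(d,b) via R0 from link(d,b)
round 1: derive span(d,h) via R0 from link(d,h)
round 1: derive span(g,d) via R0 from link(g,d)
round 1: derive span(g,h) via R0 from link(g,h)
round 1: derive span(h,h) via R0 from link(h,h)
round 1: derive span(h,i) via R0 from link(h,i)
round 1: derive span(j,i) via R0 from link(j,i)
round 1: derive reach(b,b) via R2 from link(b,b)
round 1: derive reach(b,d) via R2 from link(b,d)
round 1: derive reach(b,h) via R2 from link(b,h)
round 1: derive reach(b,j) via R2 from link(b,j)
round 1: derive reach(d,b) via R2 from link(d,b)
round 1: derive reach(d,h) via R2 from link(d,h)
round 1: derive reach(g,d) via R2 from link(g,d)
round 1: derive reach(g,h) via R2 from link(g,h)
round 1: derive reach(h,h) via R2 from link(h,h)
round 1: derive reach(h,i) via R2 from link(h,i)
round 1: derive reach(j,i) via R2 from link(j,i)
round 2: derive span(b,i) via R1 from span(b,h), link(h,i)
round 2: derive span(d,d) via R1 from span(d,b), link(b,d)
round 2: derive span(d,i) via R1 from span(d,h), link(h,i)
round 2: derive span(d,j) via R1 from span(d,b), link(b,j)
round 2: derive span(g,b) via R1 from span(g,d), link(d,b)
round 2: derive span(g,i) via R1 from span(g,h), link(h,i)
round 2: derive reach(b,i) via R3 from reach(b,h), reach(h,i)
round 2: derive reach(d,d) via R3 from reach(d,b), reach(b,d)
round 2: derive reach(d,i) via R3 from reach(d,h), reach(h,i)
round 2: derive reach(d,j) via R3 from reach(d,b), reach(b,j)
round 2: derive reach(g,b) via R3 from reach(g,d), reach(d,b)
round 2: derive reach(g,i) via R3 from reach(g,h), reach(h,i)
round 3: derive span(g,j) via R1 from span(g,b), link(b,j)
round 3: derive reach(g,j) via R3 from reach(g,b), reach(b,j)

reach(g,j)  [via R3]
  reach(g,b)  [via R3]
    reach(g,d)  [via R2]
      link(g,d)  [fact]
    reach(d,b)  [via R2]
      link(d,b)  [fact]
  reach(b,j)  [via R2]
    link(b,j)  [fact]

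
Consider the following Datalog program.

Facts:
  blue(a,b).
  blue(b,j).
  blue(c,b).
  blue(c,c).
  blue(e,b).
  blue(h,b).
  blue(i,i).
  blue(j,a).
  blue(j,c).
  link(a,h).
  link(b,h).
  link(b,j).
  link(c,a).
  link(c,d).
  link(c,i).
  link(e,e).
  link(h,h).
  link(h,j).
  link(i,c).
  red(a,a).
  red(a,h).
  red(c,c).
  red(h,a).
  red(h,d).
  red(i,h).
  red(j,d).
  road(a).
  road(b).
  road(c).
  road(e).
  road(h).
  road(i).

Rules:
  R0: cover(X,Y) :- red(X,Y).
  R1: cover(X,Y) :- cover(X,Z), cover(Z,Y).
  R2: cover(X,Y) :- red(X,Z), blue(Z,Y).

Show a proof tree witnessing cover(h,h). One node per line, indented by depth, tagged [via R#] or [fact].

round 1: derive cover(a,a) via R0 from red(a,a)
round 1: derive cover(a,h) via R0 from red(a,h)
round 1: derive cover(c,c) via R0 from red(c,c)
round 1: derive cover(h,a) via R0 from red(h,a)
round 1: derive cover(h,d) via R0 from red(h,d)
round 1: derive cover(i,h) via R0 from red(i,h)
round 1: derive cover(j,d) via R0 from red(j,d)
round 1: derive cover(a,b) via R2 from red(a,a), blue(a,b)
round 1: derive cover(c,b) via R2 from red(c,c), blue(c,b)
round 1: derive cover(h,b) via R2 from red(h,a), blue(a,b)
round 1: derive cover(i,b) via R2 from red(i,h), blue(h,b)
round 2: derive cover(a,d) via R1 from cover(a,h), cover(h,d)
round 2: derive cover(h,h) via R1 from cover(h,a), cover(a,h)
round 2: derive cover(i,a) via R1 from cover(i,h), cover(h,a)
round 2: derive cover(i,d) via R1 from cover(i,h), cover(h,d)

cover(h,h)  [via R1]
  cover(h,a)  [via R0]
    red(h,a)  [fact]
  cover(a,h)  [via R0]
    red(a,h)  [fact]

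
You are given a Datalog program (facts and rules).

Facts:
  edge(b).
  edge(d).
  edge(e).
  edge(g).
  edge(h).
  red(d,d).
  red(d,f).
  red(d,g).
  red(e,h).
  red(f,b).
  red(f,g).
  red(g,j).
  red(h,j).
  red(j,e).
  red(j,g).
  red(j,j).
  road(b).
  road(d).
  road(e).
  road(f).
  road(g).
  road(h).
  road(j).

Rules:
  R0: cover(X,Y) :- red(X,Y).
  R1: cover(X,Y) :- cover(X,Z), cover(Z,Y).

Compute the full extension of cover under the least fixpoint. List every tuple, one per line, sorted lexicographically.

cover(d,b)
cover(d,d)
cover(d,e)
cover(d,f)
cover(d,g)
cover(d,h)
cover(d,j)
cover(e,e)
cover(e,g)
cover(e,h)
cover(e,j)
cover(f,b)
cover(f,e)
cover(f,g)
cover(f,h)
cover(f,j)
cover(g,e)
cover(g,g)
cover(g,h)
cover(g,j)
cover(h,e)
cover(h,g)
cover(h,h)
cover(h,j)
cover(j,e)
cover(j,g)
cover(j,h)
cover(j,j)

round 1: derive cover(d,d) via R0 from red(d,d)
round 1: derive cover(d,f) via R0 from red(d,f)
round 1: derive cover(d,g) via R0 from red(d,g)
round 1: derive cover(e,h) via R0 from red(e,h)
round 1: derive cover(f,b) via R0 from red(f,b)
round 1: derive cover(f,g) via R0 from red(f,g)
round 1: derive cover(g,j) via R0 from red(g,j)
round 1: derive cover(h,j) via R0 from red(h,j)
round 1: derive cover(j,e) via R0 from red(j,e)
round 1: derive cover(j,g) via R0 from red(j,g)
round 1: derive cover(j,j) via R0 from red(j,j)
round 2: derive cover(d,b) via R1 from cover(d,f), cover(f,b)
round 2: derive cover(d,j) via R1 from cover(d,g), cover(g,j)
round 2: derive cover(e,j) via R1 from cover(e,h), cover(h,j)
round 2: derive cover(f,j) via R1 from cover(f,g), cover(g,j)
round 2: derive cover(g,e) via R1 from cover(g,j), cover(j,e)
round 2: derive cover(g,g) via R1 from cover(g,j), cover(j,g)
round 2: derive cover(h,e) via R1 from cover(h,j), cover(j,e)
round 2: derive cover(h,g) via R1 from cover(h,j), cover(j,g)
round 2: derive cover(j,h) via R1 from cover(j,e), cover(e,h)
round 3: derive cover(d,e) via R1 from cover(d,g), cover(g,e)
round 3: derive cover(d,h) via R1 from cover(d,j), cover(j,h)
round 3: derive cover(e,e) via R1 from cover(e,h), cover(h,e)
round 3: derive cover(e,g) via R1 from cover(e,h), cover(h,g)
round 3: derive cover(f,e) via R1 from cover(f,g), cover(g,e)
round 3: derive cover(f,h) via R1 from cover(f,j), cover(j,h)
round 3: derive cover(g,h) via R1 from cover(g,e), cover(e,h)
round 3: derive cover(h,h) via R1 from cover(h,e), cover(e,h)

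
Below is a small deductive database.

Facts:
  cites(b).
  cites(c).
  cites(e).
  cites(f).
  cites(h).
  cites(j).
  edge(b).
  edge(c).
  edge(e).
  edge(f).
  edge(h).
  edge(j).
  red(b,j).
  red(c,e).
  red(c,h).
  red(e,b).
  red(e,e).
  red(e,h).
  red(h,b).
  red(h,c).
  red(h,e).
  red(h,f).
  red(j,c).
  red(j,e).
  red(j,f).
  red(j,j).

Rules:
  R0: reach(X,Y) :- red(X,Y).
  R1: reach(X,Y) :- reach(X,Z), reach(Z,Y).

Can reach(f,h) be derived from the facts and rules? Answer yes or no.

round 1: derive reach(b,j) via R0 from red(b,j)
round 1: derive reach(c,e) via R0 from red(c,e)
round 1: derive reach(c,h) via R0 from red(c,h)
round 1: derive reach(e,b) via R0 from red(e,b)
round 1: derive reach(e,e) via R0 from red(e,e)
round 1: derive reach(e,h) via R0 from red(e,h)
round 1: derive reach(h,b) via R0 from red(h,b)
round 1: derive reach(h,c) via R0 from red(h,c)
round 1: derive reach(h,e) via R0 from red(h,e)
round 1: derive reach(h,f) via R0 from red(h,f)
round 1: derive reach(j,c) via R0 from red(j,c)
round 1: derive reach(j,e) via R0 from red(j,e)
round 1: derive reach(j,f) via R0 from red(j,f)
round 1: derive reach(j,j) via R0 from red(j,j)
round 2: derive reach(b,c) via R1 from reach(b,j), reach(j,c)
round 2: derive reach(b,e) via R1 from reach(b,j), reach(j,e)
round 2: derive reach(b,f) via R1 from reach(b,j), reach(j,f)
round 2: derive reach(c,b) via R1 from reach(c,e), reach(e,b)
round 2: derive reach(c,c) via R1 from reach(c,h), reach(h,c)
round 2: derive reach(c,f) via R1 from reach(c,h), reach(h,f)
round 2: derive reach(e,c) via R1 from reach(e,h), reach(h,c)
round 2: derive reach(e,f) via R1 from reach(e,h), reach(h,f)
round 2: derive reach(e,j) via R1 from reach(e,b), reach(b,j)
round 2: derive reach(h,h) via R1 from reach(h,c), reach(c,h)
round 2: derive reach(h,j) via R1 from reach(h,b), reach(b,j)
round 2: derive reach(j,b) via R1 from reach(j,e), reach(e,b)
round 2: derive reach(j,h) via R1 from reach(j,c), reach(c,h)
round 3: derive reach(b,b) via R1 from reach(b,c), reach(c,b)
round 3: derive reach(b,h) via R1 from reach(b,c), reach(c,h)
round 3: derive reach(c,j) via R1 from reach(c,b), reach(b,j)

no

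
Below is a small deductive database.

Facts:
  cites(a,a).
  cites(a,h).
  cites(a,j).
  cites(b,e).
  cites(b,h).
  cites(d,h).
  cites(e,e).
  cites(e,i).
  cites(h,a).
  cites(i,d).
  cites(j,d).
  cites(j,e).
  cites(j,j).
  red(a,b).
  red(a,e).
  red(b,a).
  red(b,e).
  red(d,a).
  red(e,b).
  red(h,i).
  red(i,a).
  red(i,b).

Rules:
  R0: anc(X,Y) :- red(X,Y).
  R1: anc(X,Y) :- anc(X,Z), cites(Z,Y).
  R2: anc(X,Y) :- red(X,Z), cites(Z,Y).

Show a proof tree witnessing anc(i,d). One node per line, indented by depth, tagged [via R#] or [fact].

anc(i,d)  [via R1]
  anc(i,j)  [via R2]
    red(i,a)  [fact]
    cites(a,j)  [fact]
  cites(j,d)  [fact]

round 1: derive anc(a,b) via R0 from red(a,b)
round 1: derive anc(a,e) via R0 from red(a,e)
round 1: derive anc(b,a) via R0 from red(b,a)
round 1: derive anc(b,e) via R0 from red(b,e)
round 1: derive anc(d,a) via R0 from red(d,a)
round 1: derive anc(e,b) via R0 from red(e,b)
round 1: derive anc(h,i) via R0 from red(h,i)
round 1: derive anc(i,a) via R0 from red(i,a)
round 1: derive anc(i,b) via R0 from red(i,b)
round 1: derive anc(a,h) via R2 from red(a,b), cites(b,h)
round 1: derive anc(a,i) via R2 from red(a,e), cites(e,i)
round 1: derive anc(b,h) via R2 from red(b,a), cites(a,h)
round 1: derive anc(b,i) via R2 from red(b,e), cites(e,i)
round 1: derive anc(b,j) via R2 from red(b,a), cites(a,j)
round 1: derive anc(d,h) via R2 from red(d,a), cites(a,h)
round 1: derive anc(d,j) via R2 from red(d,a), cites(a,j)
round 1: derive anc(e,e) via R2 from red(e,b), cites(b,e)
round 1: derive anc(e,h) via R2 from red(e,b), cites(b,h)
round 1: derive anc(h,d) via R2 from red(h,i), cites(i,d)
round 1: derive anc(i,e) via R2 from red(i,b), cites(b,e)
round 1: derive anc(i,h) via R2 from red(i,a), cites(a,h)
round 1: derive anc(i,j) via R2 from red(i,a), cites(a,j)
round 2: derive anc(a,a) via R1 from anc(a,h), cites(h,a)
round 2: derive anc(a,d) via R1 from anc(a,i), cites(i,d)
round 2: derive anc(b,d) via R1 from anc(b,i), cites(i,d)
round 2: derive anc(d,d) via R1 from anc(d,j), cites(j,d)
round 2: derive anc(d,e) via R1 from anc(d,j), cites(j,e)
round 2: derive anc(e,a) via R1 from anc(e,h), cites(h,a)
round 2: derive anc(e,i) via R1 from anc(e,e), cites(e,i)
round 2: derive anc(h,h) via R1 from anc(h,d), cites(d,h)
round 2: derive anc(i,d) via R1 from anc(i,j), cites(j,d)
round 2: derive anc(i,i) via R1 from anc(i,e), cites(e,i)
round 3: derive anc(a,j) via R1 from anc(a,a), cites(a,j)
round 3: derive anc(d,i) via R1 from anc(d,e), cites(e,i)
round 3: derive anc(e,d) via R1 from anc(e,i), cites(i,d)
round 3: derive anc(e,j) via R1 from anc(e,a), cites(a,j)
round 3: derive anc(h,a) via R1 from anc(h,h), cites(h,a)
round 4: derive anc(h,j) via R1 from anc(h,a), cites(a,j)
round 5: derive anc(h,e) via R1 from anc(h,j), cites(j,e)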